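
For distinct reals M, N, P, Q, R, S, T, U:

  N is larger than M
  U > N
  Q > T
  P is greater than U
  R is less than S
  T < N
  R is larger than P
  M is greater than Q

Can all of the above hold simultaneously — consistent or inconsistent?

The single ordering T < Q < M < N < U < P < R < S satisfies every listed relation, so no contradiction arises.

consistent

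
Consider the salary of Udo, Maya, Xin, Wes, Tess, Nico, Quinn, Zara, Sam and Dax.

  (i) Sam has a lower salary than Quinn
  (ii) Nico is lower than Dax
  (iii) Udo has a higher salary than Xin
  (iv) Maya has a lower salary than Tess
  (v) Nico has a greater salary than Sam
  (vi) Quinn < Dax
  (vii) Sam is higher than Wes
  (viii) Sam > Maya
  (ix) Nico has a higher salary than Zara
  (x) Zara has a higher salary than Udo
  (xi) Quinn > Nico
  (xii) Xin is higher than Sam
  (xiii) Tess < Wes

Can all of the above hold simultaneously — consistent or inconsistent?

The single ordering Maya < Tess < Wes < Sam < Xin < Udo < Zara < Nico < Quinn < Dax satisfies every listed relation, so no contradiction arises.

consistent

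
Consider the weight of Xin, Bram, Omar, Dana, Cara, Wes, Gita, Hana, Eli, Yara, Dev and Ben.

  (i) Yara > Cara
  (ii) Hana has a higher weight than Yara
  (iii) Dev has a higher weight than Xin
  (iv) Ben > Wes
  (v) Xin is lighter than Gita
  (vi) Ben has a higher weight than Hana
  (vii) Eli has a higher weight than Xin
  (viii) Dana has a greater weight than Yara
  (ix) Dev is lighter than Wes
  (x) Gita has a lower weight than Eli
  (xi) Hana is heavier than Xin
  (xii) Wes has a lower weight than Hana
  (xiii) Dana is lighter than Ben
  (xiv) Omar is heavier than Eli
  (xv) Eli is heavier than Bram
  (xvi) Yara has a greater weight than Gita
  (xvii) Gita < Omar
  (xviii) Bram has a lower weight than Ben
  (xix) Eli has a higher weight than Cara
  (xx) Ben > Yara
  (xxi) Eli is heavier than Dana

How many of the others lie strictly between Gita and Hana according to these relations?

The relations place Gita below Hana. An element lies strictly between them when it is forced above Gita and also forced below Hana.
Above Gita: {Yara, Dana, Eli, Omar, Ben}. Below Hana: {Xin, Cara, Yara, Dev, Wes}.
Intersection: {Yara} — 1.

1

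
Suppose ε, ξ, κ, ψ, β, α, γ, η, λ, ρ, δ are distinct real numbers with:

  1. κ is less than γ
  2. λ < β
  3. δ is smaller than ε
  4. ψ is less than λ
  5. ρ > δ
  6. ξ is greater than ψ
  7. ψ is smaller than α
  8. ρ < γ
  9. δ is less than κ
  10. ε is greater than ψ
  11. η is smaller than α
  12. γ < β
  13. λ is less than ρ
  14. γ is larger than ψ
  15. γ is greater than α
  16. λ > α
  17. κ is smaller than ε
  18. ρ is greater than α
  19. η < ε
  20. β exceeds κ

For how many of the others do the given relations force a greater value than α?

4

The elements the relations force above α are λ, ρ, γ, β — no chain reaches any other.
That is 4.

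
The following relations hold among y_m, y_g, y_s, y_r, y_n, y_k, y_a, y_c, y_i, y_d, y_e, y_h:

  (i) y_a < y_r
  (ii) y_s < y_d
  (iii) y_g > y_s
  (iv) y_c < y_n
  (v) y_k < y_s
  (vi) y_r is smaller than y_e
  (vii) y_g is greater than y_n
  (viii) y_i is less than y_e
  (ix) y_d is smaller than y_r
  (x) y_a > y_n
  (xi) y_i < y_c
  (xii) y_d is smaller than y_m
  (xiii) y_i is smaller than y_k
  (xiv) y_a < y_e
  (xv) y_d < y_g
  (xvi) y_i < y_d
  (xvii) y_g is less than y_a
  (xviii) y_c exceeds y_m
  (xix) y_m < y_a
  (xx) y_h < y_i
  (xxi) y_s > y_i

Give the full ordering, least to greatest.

Nothing is placed below y_h, so it is least; from there y_h < y_i; y_i < y_k; y_k < y_s; y_s < y_d; y_d < y_m; y_m < y_c; y_c < y_n; y_n < y_g; y_g < y_a; y_a < y_r; y_r < y_e, each given directly.

y_h < y_i < y_k < y_s < y_d < y_m < y_c < y_n < y_g < y_a < y_r < y_e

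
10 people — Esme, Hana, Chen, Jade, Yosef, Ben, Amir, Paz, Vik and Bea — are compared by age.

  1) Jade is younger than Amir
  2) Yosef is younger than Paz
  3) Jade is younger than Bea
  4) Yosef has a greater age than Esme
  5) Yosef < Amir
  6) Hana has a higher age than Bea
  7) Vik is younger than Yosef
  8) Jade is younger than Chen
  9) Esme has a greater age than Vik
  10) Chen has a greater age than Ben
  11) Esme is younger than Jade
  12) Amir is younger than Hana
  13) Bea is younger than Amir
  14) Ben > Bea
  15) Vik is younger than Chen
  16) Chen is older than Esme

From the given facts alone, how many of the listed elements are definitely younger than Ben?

4

From Ben the given relations immediately reach Bea.
From those, Jade — 2 in total.
From those, Esme — 3 in total.
From those, Vik — 4 in total.
Nothing else is reachable below Ben; 4 in all.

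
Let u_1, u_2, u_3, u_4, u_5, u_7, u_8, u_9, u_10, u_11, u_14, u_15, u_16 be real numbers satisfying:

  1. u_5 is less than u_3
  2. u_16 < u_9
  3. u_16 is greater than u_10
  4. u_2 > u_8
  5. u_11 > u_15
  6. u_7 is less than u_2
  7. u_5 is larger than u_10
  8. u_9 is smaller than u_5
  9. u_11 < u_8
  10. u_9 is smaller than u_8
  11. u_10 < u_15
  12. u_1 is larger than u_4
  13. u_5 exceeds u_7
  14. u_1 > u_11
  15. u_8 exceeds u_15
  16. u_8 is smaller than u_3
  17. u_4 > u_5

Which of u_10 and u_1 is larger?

The relevant relations are u_10 < u_16; u_16 < u_9; u_9 < u_5; u_5 < u_4; u_4 < u_1.
Chaining these gives u_10 < u_16 < u_9 < u_5 < u_4 < u_1.
So u_10 < u_1; u_1 is the larger of the two.

u_1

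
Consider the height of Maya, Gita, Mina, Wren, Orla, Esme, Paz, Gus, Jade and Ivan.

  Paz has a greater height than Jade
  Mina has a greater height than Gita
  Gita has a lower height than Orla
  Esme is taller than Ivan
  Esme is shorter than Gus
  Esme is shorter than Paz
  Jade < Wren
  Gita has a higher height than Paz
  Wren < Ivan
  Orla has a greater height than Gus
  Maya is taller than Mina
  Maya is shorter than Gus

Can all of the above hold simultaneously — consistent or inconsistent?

consistent

Every relation is compatible with Jade < Wren < Ivan < Esme < Paz < Gita < Mina < Maya < Gus < Orla; the set is consistent.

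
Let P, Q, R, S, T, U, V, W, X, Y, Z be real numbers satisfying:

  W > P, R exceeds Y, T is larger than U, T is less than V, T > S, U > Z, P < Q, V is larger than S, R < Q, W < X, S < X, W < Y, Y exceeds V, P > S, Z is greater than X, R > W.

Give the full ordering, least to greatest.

The consecutive links are each given: S < P; P < W; W < X; X < Z; Z < U; U < T; T < V; V < Y; Y < R; R < Q.

S < P < W < X < Z < U < T < V < Y < R < Q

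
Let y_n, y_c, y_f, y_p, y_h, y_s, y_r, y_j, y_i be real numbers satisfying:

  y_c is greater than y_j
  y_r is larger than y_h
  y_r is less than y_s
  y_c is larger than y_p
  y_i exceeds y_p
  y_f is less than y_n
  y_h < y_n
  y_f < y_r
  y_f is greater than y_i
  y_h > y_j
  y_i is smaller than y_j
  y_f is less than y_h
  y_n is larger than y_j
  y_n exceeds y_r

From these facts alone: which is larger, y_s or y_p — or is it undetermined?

The relevant relations are y_p < y_i; y_i < y_j; y_j < y_h; y_h < y_r; y_r < y_s.
Chaining these gives y_p < y_i < y_j < y_h < y_r < y_s.
So y_s is larger.

y_s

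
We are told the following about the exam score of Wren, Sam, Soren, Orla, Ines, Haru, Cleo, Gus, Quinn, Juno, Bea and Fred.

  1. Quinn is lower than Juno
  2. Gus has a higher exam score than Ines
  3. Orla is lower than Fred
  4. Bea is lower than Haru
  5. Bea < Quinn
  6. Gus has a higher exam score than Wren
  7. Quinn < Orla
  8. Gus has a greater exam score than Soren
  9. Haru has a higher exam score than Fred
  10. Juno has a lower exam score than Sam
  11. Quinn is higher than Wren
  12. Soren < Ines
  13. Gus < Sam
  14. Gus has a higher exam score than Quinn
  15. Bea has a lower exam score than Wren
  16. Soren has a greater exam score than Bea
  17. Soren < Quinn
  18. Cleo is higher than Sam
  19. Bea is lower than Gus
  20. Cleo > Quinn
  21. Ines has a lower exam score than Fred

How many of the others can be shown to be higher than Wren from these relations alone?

From Wren the given relations immediately reach Quinn, Gus.
From those, Orla, Juno, Sam, Cleo — 6 in total.
From those, Fred — 7 in total.
From those, Haru — 8 in total.
Nothing else is reachable above Wren; 8 in all.

8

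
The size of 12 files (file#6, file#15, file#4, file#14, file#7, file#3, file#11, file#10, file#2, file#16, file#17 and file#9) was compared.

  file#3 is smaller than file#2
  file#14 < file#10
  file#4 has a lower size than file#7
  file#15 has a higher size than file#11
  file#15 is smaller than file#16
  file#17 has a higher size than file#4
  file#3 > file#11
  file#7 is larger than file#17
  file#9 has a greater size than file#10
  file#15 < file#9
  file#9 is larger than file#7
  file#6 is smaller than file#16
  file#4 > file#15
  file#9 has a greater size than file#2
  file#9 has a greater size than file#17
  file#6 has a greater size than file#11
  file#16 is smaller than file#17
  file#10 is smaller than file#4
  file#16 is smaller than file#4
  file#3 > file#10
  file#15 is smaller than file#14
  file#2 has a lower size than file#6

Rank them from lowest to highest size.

file#11 < file#15 < file#14 < file#10 < file#3 < file#2 < file#6 < file#16 < file#4 < file#17 < file#7 < file#9

Nothing is placed below file#11, so it is least; from there file#11 < file#15; file#15 < file#14; file#14 < file#10; file#10 < file#3; file#3 < file#2; file#2 < file#6; file#6 < file#16; file#16 < file#4; file#4 < file#17; file#17 < file#7; file#7 < file#9, each given directly.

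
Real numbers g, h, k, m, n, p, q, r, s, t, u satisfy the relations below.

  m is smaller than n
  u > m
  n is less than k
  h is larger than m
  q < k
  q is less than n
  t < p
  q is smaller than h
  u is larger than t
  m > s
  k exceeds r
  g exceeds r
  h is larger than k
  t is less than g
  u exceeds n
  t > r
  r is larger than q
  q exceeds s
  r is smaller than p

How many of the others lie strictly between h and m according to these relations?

Chaining upward from m reaches: n, u, k.
Chaining downward from h reaches: s, q, r, n, k.
Strictly between m and h are those in both lists: n, k — 2 elements.

2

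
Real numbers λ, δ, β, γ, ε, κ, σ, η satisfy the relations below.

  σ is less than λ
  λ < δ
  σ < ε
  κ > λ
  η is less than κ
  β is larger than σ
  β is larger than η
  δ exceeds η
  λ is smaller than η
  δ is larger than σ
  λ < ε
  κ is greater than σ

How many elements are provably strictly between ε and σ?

1

Chaining upward from σ reaches: λ, η, κ, β, δ.
Chaining downward from ε reaches: λ.
Strictly between σ and ε are those in both lists: λ — 1 element.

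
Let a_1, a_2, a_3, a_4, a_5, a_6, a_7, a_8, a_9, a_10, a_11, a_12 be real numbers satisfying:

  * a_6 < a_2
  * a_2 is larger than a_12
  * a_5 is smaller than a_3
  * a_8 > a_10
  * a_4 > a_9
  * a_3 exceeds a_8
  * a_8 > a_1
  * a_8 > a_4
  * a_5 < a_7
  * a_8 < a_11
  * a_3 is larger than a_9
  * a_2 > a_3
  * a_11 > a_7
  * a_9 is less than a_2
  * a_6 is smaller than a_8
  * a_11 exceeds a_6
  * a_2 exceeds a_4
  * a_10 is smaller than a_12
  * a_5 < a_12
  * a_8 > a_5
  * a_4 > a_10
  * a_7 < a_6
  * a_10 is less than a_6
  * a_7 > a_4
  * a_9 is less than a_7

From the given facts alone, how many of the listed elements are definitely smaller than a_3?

8

Directly below a_3: a_5, a_9, a_8.
One step further: a_1, a_10, a_4, a_6 (7 so far).
One step further: a_7 (8 so far).
Nothing else is reachable below a_3; 8 in all.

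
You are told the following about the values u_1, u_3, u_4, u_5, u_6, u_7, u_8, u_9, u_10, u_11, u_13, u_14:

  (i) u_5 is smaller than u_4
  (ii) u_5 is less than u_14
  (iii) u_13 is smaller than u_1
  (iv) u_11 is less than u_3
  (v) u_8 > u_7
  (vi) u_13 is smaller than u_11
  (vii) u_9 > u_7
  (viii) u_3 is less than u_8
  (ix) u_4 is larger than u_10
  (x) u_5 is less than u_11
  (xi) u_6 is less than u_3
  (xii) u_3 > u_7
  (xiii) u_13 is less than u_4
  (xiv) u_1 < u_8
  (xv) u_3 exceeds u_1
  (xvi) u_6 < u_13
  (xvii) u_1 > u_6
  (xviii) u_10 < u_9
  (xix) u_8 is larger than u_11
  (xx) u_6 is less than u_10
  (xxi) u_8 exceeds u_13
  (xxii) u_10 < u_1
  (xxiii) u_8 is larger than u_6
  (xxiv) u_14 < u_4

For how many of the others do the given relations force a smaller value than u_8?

The elements the relations force below u_8 are u_5, u_6, u_10, u_13, u_11, u_1, u_7, u_3 — no chain reaches any other.
That is 8.

8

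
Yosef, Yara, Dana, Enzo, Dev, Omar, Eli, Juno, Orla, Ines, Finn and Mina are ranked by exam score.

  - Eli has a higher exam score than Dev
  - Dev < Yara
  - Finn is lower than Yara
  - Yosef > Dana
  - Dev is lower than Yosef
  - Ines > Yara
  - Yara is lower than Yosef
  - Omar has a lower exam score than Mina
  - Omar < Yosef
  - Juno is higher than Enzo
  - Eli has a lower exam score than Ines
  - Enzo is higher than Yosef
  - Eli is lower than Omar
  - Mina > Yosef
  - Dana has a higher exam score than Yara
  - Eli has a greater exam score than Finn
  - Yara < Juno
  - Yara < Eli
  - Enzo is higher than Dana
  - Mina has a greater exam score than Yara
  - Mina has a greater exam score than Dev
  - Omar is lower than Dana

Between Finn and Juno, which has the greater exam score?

Juno

Following the relations from Finn: Finn < Yara < Eli < Omar < Dana < Yosef < Enzo < Juno.
So Finn < Juno; Juno is the higher of the two.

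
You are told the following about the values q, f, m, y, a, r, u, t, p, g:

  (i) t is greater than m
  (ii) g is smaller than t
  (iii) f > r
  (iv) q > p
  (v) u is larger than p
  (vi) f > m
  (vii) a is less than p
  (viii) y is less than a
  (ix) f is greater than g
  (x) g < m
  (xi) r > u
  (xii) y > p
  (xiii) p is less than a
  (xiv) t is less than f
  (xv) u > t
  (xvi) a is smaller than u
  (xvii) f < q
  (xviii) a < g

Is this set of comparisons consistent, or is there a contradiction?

Chaining the given relations yields p < y < a, so p < a. But one relation states a < p. These cannot both hold.

inconsistent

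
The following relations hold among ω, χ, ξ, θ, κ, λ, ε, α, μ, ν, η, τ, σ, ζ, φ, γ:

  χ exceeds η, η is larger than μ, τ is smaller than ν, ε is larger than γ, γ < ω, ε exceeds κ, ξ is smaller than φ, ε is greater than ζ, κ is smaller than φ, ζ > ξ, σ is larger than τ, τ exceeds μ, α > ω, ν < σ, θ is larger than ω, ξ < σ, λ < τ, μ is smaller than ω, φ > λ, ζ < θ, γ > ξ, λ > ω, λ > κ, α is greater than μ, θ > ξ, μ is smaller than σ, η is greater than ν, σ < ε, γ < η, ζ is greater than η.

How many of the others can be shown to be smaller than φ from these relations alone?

Directly below φ: ξ, κ, λ.
One step further: ω (4 so far).
One step further: γ, μ (6 so far).
Nothing else is reachable below φ; 6 in all.

6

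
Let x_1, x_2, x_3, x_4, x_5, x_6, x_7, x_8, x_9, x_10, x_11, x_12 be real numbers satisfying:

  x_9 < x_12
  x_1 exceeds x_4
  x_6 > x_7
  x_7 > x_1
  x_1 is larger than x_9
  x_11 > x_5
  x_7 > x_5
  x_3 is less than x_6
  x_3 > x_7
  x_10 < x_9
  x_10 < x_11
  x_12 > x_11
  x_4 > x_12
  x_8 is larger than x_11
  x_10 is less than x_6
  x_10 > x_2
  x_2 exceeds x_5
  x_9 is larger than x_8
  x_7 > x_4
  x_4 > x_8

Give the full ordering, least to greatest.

Nothing is placed below x_5, so it is least; from there x_5 < x_2; x_2 < x_10; x_10 < x_11; x_11 < x_8; x_8 < x_9; x_9 < x_12; x_12 < x_4; x_4 < x_1; x_1 < x_7; x_7 < x_3; x_3 < x_6, each given directly.

x_5 < x_2 < x_10 < x_11 < x_8 < x_9 < x_12 < x_4 < x_1 < x_7 < x_3 < x_6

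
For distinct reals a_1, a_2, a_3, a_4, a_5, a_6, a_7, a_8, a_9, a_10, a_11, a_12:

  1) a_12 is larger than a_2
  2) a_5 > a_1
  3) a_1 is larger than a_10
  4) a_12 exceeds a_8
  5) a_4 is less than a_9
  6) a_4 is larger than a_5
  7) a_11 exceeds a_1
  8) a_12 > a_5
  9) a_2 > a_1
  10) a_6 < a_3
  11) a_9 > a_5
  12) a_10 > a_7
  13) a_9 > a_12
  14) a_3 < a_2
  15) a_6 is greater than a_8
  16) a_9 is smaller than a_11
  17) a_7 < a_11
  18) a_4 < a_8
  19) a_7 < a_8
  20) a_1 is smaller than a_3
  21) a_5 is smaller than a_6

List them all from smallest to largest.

a_7 < a_10 < a_1 < a_5 < a_4 < a_8 < a_6 < a_3 < a_2 < a_12 < a_9 < a_11

The consecutive links are each given: a_7 < a_10; a_10 < a_1; a_1 < a_5; a_5 < a_4; a_4 < a_8; a_8 < a_6; a_6 < a_3; a_3 < a_2; a_2 < a_12; a_12 < a_9; a_9 < a_11.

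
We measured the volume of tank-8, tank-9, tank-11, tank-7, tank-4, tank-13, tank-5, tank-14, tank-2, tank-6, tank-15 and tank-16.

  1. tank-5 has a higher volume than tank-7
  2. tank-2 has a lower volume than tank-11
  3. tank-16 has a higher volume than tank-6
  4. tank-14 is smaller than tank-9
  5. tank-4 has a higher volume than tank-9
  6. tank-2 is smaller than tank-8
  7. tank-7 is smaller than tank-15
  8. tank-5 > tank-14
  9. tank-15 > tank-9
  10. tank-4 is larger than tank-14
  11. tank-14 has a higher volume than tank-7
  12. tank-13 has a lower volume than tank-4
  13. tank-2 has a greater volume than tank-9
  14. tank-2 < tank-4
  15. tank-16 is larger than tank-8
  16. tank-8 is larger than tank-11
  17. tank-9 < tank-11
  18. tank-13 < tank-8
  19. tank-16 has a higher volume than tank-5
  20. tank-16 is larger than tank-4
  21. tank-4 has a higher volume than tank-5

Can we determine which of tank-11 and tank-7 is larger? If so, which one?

tank-7 < tank-14 and tank-14 < tank-9 give tank-7 < tank-9.
Then tank-9 < tank-2 extends the chain to tank-2.
Then tank-2 < tank-11 extends the chain to tank-11.
So tank-11 is larger.

tank-11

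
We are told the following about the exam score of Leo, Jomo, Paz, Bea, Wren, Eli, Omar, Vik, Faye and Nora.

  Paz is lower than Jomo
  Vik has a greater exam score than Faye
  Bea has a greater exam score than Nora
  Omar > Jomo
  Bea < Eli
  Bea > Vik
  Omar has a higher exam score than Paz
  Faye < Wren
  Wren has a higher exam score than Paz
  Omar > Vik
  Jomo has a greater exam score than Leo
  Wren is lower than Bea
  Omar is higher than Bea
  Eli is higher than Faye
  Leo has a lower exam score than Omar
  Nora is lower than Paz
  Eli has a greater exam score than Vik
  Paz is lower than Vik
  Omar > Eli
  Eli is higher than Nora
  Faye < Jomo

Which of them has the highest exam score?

Chaining downward from Omar: directly below it, Leo, Paz, Vik, Bea, Eli, Jomo; then Nora, Faye, Wren.
That covers every other element, and nothing is given above Omar, so Omar is the highest exam score.

Omar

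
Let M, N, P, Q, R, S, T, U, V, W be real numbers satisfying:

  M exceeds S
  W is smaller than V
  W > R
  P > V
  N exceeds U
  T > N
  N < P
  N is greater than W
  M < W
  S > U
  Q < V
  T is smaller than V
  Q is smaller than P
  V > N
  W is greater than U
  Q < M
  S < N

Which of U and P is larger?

P

Following the relations from U: U < S < M < W < N < T < V < P.
So U < P; P is the larger of the two.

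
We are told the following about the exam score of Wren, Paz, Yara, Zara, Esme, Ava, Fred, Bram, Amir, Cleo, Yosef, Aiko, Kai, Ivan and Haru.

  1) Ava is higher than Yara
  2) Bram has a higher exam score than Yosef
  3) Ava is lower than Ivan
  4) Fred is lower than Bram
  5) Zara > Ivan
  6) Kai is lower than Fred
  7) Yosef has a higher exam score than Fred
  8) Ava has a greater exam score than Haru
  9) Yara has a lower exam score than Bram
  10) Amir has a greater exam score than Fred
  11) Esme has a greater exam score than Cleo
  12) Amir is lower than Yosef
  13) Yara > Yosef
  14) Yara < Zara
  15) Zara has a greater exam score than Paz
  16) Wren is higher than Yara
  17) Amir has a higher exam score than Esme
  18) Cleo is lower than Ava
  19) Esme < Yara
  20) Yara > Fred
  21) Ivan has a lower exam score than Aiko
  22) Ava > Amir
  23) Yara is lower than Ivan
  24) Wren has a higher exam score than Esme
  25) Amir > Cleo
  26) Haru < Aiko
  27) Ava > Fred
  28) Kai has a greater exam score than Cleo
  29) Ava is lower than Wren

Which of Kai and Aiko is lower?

Kai < Fred and Fred < Amir give Kai < Amir.
Then Amir < Yosef extends the chain to Yosef.
With Yosef < Yara: Kai < Fred < Amir < Yosef < Yara.
Then Yara < Ava extends the chain to Ava.
With Ava < Ivan: Kai < Fred < Amir < Yosef < Yara < Ava < Ivan.
With Ivan < Aiko: Kai < Fred < Amir < Yosef < Yara < Ava < Ivan < Aiko.
So Kai < Aiko; Kai is the lower of the two.

Kai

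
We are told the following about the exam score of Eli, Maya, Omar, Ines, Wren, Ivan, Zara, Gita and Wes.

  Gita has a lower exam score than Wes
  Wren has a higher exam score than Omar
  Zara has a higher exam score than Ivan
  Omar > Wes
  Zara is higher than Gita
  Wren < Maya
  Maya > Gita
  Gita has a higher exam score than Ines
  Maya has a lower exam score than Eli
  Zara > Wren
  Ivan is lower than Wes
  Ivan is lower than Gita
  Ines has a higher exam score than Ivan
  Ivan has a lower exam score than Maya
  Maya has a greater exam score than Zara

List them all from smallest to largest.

The consecutive links are each given: Ivan < Ines; Ines < Gita; Gita < Wes; Wes < Omar; Omar < Wren; Wren < Zara; Zara < Maya; Maya < Eli.

Ivan < Ines < Gita < Wes < Omar < Wren < Zara < Maya < Eli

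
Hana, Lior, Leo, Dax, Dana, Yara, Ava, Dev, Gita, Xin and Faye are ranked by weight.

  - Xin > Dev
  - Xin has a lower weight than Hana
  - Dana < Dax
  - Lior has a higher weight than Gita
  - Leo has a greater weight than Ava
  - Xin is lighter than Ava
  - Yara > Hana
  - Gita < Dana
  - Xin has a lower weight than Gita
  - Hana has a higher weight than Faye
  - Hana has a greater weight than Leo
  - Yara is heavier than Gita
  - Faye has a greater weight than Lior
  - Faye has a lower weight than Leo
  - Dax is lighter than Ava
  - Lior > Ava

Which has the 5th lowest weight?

Dax

The consecutive relations fix a unique order: Dev < Xin < Gita < Dana < Dax < Ava < Lior < Faye < Leo < Hana < Yara.
Counting 5 from the smallest end gives Dax.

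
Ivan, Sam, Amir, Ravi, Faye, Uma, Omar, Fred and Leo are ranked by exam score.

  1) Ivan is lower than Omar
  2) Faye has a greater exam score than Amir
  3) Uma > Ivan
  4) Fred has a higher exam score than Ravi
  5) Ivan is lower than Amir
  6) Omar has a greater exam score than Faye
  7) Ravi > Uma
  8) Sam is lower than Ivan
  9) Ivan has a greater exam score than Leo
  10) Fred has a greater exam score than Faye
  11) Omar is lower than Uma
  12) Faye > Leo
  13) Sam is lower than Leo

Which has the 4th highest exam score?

Omar

The consecutive relations fix a unique order: Sam < Leo < Ivan < Amir < Faye < Omar < Uma < Ravi < Fred.
The 4th largest is Omar.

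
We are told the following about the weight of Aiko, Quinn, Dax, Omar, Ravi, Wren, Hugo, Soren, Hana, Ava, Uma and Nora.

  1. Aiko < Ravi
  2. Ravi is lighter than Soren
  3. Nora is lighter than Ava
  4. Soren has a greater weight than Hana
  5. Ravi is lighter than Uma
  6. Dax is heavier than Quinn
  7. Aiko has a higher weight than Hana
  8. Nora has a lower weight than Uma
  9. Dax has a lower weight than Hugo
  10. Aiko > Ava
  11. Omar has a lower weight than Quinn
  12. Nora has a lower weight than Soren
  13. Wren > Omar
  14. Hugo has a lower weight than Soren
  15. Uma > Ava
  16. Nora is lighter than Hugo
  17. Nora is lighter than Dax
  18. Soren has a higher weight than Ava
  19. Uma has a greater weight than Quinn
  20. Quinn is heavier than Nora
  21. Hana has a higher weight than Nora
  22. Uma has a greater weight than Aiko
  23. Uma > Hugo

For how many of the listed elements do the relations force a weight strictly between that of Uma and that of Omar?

3

The relations place Omar below Uma. An element lies strictly between them when it is forced above Omar and also forced below Uma.
Above Omar: {Quinn, Dax, Hugo, Soren, Wren}. Below Uma: {Nora, Ava, Hana, Quinn, Dax, Aiko, Hugo, Ravi}.
Intersection: {Quinn, Dax, Hugo} — 3.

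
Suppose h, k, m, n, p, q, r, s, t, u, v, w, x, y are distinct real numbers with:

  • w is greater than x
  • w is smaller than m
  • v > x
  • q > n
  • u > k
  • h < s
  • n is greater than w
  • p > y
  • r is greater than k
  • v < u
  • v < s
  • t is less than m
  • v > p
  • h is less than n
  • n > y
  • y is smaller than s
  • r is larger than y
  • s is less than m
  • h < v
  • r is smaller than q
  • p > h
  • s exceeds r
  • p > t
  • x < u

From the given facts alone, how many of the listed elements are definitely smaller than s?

From s the given relations immediately reach h, y, r, v.
From those, x, k, p — 7 in total.
From those, t — 8 in total.
Nothing else is reachable below s; 8 in all.

8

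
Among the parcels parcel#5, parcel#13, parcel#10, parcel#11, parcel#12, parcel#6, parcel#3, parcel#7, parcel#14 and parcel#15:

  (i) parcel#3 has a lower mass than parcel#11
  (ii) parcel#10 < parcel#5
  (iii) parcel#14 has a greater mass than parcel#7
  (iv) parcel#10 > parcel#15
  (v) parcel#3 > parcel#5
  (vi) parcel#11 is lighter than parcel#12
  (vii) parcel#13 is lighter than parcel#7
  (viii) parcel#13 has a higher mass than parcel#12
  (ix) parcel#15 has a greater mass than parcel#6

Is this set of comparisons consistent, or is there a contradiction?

consistent

The single ordering parcel#6 < parcel#15 < parcel#10 < parcel#5 < parcel#3 < parcel#11 < parcel#12 < parcel#13 < parcel#7 < parcel#14 satisfies every listed relation, so no contradiction arises.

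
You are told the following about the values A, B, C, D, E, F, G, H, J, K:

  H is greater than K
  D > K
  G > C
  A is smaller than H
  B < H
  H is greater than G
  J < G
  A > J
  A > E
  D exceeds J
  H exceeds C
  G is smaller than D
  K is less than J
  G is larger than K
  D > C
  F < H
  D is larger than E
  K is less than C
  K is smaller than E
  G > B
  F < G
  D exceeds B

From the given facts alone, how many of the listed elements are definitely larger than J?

Directly above J: A, G, D.
One step further: H (4 so far).
No other element is forced above J by the given relations, so the count is 4.

4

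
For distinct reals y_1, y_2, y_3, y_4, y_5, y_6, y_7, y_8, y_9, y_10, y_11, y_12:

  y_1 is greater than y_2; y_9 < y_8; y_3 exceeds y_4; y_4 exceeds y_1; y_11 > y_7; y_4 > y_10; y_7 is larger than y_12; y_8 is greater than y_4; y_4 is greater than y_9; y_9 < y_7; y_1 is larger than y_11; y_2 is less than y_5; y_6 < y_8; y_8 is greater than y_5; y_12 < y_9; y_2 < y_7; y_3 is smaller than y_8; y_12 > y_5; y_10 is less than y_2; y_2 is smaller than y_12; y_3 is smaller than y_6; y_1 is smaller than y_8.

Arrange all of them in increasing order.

y_10 < y_2 < y_5 < y_12 < y_9 < y_7 < y_11 < y_1 < y_4 < y_3 < y_6 < y_8

Each adjacent pair is fixed by a given relation: y_10 < y_2; y_2 < y_5; y_5 < y_12; y_12 < y_9; y_9 < y_7; y_7 < y_11; y_11 < y_1; y_1 < y_4; y_4 < y_3; y_3 < y_6; y_6 < y_8. Chaining them end to end gives the full order.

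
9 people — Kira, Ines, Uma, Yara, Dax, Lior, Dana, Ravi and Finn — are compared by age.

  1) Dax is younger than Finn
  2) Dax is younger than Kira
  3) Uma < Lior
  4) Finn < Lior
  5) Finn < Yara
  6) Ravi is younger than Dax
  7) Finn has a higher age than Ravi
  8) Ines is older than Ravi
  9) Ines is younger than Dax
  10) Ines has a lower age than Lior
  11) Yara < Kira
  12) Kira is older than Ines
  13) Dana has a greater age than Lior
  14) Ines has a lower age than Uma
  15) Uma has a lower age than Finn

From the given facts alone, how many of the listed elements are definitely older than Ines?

7

The elements the relations force above Ines are Uma, Dax, Finn, Yara, Lior, Dana, Kira — no chain reaches any other.
That is 7.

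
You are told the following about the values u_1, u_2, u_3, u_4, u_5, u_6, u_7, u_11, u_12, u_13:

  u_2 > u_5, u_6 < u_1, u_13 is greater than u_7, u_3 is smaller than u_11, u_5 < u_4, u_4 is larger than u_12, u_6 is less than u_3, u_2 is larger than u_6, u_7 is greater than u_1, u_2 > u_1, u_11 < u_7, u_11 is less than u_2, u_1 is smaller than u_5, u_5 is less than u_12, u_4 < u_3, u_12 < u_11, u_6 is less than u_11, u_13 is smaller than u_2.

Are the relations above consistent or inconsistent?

The single ordering u_6 < u_1 < u_5 < u_12 < u_4 < u_3 < u_11 < u_7 < u_13 < u_2 satisfies every listed relation, so no contradiction arises.

consistent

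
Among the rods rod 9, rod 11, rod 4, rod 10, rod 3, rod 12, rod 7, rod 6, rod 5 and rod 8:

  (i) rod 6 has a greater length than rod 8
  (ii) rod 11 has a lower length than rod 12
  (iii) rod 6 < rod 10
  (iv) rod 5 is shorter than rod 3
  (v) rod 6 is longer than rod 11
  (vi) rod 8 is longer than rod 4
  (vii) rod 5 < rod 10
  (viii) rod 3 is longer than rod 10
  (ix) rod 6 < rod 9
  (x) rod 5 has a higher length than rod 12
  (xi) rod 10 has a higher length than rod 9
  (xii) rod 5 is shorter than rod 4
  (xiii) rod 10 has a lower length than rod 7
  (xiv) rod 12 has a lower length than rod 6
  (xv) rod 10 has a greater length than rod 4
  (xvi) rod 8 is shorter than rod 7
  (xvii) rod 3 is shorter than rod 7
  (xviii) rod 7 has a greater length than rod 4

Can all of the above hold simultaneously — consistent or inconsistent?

consistent

Every relation is compatible with rod 11 < rod 12 < rod 5 < rod 4 < rod 8 < rod 6 < rod 9 < rod 10 < rod 3 < rod 7; the set is consistent.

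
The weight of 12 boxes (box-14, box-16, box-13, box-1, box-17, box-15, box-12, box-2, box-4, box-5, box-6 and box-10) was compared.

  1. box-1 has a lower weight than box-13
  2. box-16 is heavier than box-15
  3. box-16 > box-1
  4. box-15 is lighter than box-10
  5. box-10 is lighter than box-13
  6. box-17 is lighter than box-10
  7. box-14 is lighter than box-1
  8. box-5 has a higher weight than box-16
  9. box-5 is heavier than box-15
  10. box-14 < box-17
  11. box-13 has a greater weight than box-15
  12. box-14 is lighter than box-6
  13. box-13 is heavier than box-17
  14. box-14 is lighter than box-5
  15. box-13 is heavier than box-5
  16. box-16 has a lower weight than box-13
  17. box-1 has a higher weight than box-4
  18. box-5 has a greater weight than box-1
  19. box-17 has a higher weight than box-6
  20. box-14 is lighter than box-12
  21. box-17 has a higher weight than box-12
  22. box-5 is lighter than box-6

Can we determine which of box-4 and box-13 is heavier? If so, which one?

Chaining the given relations: box-4 < box-1 < box-16 < box-5 < box-6 < box-17 < box-10 < box-13.
So box-13 is heavier.

box-13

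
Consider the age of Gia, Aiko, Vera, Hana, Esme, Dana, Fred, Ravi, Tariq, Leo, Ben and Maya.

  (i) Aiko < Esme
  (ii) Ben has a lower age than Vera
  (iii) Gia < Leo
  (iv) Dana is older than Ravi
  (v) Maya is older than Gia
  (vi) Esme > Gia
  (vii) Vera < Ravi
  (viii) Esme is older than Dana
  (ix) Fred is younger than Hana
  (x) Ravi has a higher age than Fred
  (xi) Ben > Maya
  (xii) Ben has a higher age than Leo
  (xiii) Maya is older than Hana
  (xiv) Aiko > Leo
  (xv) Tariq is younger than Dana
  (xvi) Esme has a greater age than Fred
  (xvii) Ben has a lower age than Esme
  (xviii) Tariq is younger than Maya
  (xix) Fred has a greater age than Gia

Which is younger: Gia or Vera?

Gia

The relevant relations are Gia < Fred; Fred < Hana; Hana < Maya; Maya < Ben; Ben < Vera.
Together: Gia < Fred < Hana < Maya < Ben < Vera.
So Gia < Vera; Gia is the younger of the two.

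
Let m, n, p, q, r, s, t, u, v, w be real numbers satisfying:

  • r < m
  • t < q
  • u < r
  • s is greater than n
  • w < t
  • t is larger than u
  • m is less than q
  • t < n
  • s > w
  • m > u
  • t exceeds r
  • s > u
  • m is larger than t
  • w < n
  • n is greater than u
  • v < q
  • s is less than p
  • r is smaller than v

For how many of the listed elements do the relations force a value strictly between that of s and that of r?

2

The relations place r below s. An element lies strictly between them when it is forced above r and also forced below s.
Above r: {t, n, v, m, q, p}. Below s: {u, w, t, n}.
Intersection: {t, n} — 2.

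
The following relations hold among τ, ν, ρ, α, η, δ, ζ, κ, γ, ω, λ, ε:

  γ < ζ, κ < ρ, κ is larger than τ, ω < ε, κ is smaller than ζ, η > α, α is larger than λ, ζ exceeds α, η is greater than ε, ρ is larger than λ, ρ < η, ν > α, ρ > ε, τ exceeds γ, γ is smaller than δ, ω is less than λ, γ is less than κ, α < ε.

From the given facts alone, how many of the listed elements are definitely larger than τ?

4

Directly above τ: κ.
One step further: ρ, ζ (3 so far).
One step further: η (4 so far).
No other element is forced above τ by the given relations, so the count is 4.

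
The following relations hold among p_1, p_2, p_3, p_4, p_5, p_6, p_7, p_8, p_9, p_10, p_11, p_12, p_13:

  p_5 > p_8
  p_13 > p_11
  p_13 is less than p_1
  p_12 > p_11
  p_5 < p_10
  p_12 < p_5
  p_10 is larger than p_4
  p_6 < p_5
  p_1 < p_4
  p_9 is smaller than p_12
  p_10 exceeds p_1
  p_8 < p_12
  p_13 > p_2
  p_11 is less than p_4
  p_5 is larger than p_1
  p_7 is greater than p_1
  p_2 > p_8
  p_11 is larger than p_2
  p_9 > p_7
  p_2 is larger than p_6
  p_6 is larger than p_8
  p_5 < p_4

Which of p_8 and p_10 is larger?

p_10

p_8 < p_6 and p_6 < p_2 give p_8 < p_2.
With p_2 < p_11: p_8 < p_6 < p_2 < p_11.
Then p_11 < p_13 extends the chain to p_13.
Then p_13 < p_1 extends the chain to p_1.
With p_1 < p_7: p_8 < p_6 < p_2 < p_11 < p_13 < p_1 < p_7.
With p_7 < p_9: p_8 < p_6 < p_2 < p_11 < p_13 < p_1 < p_7 < p_9.
With p_9 < p_12: p_8 < p_6 < p_2 < p_11 < p_13 < p_1 < p_7 < p_9 < p_12.
Then p_12 < p_5 extends the chain to p_5.
Then p_5 < p_4 extends the chain to p_4.
With p_4 < p_10: p_8 < p_6 < p_2 < p_11 < p_13 < p_1 < p_7 < p_9 < p_12 < p_5 < p_4 < p_10.
So p_8 < p_10; p_10 is the larger of the two.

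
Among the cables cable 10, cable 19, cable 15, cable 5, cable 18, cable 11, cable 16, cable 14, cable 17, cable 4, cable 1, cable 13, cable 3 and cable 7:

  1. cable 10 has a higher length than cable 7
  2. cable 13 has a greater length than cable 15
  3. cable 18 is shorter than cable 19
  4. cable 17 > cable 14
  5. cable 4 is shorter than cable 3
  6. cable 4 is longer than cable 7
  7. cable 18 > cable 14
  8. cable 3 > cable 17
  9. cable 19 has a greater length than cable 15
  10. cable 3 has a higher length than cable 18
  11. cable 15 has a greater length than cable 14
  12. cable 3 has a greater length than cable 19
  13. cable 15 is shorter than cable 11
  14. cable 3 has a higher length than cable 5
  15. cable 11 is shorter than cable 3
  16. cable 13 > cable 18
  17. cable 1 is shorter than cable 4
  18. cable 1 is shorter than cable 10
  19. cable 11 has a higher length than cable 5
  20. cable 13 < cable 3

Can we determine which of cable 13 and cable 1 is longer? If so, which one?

Following every chain through cable 1: above cable 1 we get cable 10, cable 4, cable 3.
cable 13 is not reached, and no chain runs the other way from cable 13 to cable 1.
So the given relations leave the order of cable 1 and cable 13 undetermined.

undetermined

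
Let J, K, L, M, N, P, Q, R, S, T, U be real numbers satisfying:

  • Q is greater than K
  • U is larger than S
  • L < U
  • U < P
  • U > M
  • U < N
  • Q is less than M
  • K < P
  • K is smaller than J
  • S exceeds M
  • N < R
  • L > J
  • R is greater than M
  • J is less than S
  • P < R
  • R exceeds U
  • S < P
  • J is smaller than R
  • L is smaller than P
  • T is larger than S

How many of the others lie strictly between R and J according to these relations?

5

The relations place J below R. An element lies strictly between them when it is forced above J and also forced below R.
Above J: {L, S, U, N, P, T}. Below R: {K, L, Q, M, S, U, N, P}.
Intersection: {L, S, U, N, P} — 5.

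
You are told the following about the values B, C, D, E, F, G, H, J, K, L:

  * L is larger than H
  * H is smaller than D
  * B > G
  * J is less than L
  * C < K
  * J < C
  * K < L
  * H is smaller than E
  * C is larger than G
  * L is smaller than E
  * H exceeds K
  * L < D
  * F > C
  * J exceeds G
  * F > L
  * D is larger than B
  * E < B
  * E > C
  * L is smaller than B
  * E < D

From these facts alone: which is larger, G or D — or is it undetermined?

Chaining the given relations: G < J < C < K < H < L < E < B < D.
So D is larger.

D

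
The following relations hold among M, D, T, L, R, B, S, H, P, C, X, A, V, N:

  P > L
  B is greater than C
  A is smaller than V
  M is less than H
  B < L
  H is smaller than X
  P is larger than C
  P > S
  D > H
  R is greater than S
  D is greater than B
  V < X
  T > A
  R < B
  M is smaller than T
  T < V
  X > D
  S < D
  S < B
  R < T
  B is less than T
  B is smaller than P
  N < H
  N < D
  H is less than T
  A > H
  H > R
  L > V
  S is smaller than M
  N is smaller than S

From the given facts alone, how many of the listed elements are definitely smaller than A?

5

Directly below A: H.
One step further: N, R, M (4 so far).
One step further: S (5 so far).
No other element is forced below A by the given relations, so the count is 5.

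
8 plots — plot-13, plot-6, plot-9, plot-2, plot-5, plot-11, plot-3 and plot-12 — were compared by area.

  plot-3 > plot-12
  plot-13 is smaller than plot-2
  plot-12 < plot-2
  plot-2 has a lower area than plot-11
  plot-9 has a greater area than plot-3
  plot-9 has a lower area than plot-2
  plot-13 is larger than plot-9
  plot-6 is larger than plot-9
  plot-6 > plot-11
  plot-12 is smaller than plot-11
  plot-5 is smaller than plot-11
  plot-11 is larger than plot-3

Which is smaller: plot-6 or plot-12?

plot-12

plot-12 < plot-3 < plot-9 < plot-13 < plot-2 < plot-11 < plot-6, by transitivity through plot-3, plot-9, plot-13, plot-2, plot-11.
So plot-12 < plot-6; plot-12 is the smaller of the two.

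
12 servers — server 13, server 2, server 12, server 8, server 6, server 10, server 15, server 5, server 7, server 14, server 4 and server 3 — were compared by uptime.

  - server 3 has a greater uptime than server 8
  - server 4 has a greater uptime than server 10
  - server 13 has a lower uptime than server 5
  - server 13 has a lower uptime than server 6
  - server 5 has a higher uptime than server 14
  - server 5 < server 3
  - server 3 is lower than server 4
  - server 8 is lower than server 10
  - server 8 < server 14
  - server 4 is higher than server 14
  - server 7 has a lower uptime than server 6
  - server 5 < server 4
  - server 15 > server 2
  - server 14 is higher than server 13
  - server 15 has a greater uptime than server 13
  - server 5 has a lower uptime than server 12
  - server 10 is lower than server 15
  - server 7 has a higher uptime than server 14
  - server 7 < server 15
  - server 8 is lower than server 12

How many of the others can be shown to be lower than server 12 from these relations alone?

4

Directly below server 12: server 8, server 5.
One step further: server 13, server 14 (4 so far).
No other element is forced below server 12 by the given relations, so the count is 4.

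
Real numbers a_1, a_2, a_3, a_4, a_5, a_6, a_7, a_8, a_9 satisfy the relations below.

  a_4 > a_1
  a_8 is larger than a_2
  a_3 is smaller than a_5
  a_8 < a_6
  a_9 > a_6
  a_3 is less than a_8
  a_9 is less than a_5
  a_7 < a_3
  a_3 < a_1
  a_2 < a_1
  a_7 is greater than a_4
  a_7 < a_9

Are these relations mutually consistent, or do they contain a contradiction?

inconsistent

Chaining the given relations yields a_1 < a_4 < a_7 < a_3, so a_1 < a_3. But one relation states a_3 < a_1. These cannot both hold.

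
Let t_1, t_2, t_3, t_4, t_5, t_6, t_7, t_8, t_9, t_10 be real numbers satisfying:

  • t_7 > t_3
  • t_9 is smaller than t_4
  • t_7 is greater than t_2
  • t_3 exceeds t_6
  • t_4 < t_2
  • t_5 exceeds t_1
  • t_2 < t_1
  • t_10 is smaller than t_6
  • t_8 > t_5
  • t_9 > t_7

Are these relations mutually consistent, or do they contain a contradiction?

Chaining the given relations yields t_7 < t_9 < t_4 < t_2, so t_7 < t_2. But one relation states t_2 < t_7. These cannot both hold.

inconsistent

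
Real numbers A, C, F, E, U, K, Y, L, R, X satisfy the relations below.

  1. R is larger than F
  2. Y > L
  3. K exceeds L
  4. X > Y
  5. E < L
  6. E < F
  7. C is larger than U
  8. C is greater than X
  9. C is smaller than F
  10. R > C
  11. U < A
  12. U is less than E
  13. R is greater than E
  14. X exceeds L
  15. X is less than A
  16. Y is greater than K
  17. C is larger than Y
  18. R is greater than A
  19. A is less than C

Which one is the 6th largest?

The consecutive relations fix a unique order: U < E < L < K < Y < X < A < C < F < R.
Counting 6 from the largest end gives Y.

Y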